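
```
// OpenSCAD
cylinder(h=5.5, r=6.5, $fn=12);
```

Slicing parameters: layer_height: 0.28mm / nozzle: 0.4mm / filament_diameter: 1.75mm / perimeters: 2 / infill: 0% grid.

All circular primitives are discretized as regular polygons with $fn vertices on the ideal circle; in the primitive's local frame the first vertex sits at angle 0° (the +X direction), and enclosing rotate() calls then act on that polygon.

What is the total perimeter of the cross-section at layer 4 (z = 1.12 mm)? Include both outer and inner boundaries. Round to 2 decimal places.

At z = 1.12 mm: the r=6.5 cylinder gives a regular 12-gon of circumradius 6.5 (constant along its height) (perimeter = 2·12·6.500·sin(180°/12) = 40.38 mm). Overall, the cross-section is a single solid region. Total boundary length (outer) = 40.38 mm.

40.38 mm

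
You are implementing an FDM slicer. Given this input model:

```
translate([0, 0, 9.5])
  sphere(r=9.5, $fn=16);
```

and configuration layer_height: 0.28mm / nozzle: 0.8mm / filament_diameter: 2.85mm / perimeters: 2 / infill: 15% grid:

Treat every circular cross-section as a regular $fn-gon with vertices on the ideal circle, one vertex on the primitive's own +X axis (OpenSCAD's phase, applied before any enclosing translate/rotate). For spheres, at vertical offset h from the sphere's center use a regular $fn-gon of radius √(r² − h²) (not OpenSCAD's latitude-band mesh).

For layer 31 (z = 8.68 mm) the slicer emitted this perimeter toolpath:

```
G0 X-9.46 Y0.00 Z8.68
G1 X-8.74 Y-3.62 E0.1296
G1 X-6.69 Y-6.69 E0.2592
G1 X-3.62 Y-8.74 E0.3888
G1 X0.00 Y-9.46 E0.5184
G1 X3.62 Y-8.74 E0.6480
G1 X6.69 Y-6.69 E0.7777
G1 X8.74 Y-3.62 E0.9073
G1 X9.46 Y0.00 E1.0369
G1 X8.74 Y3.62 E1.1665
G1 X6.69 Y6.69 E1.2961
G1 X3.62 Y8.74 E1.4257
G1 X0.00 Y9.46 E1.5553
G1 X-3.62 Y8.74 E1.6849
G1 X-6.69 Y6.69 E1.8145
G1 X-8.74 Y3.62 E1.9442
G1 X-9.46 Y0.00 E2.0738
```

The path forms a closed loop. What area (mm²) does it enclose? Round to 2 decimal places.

Apply the shoelace formula to the sequence of (X, Y) vertices; enclosed area = 273.99 mm².

273.99 mm²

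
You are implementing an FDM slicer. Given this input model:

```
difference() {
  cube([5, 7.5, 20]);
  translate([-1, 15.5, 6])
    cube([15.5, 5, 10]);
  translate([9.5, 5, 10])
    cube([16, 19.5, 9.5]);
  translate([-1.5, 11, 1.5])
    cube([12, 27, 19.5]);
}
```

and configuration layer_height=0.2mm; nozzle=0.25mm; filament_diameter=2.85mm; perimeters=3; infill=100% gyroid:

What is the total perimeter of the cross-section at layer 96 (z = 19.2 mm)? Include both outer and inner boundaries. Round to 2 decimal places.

At z = 19.2 mm: the cube (footprint 5×7.5) is included at this height (perimeter 25.00 mm); the cube at (-1, 15.5) is absent (z outside [6, 16]); the cube at (9.5, 5) is present — its section is the full 16×19.5 rectangle (perimeter 71.00 mm); the 12×27 cube at (-1.5, 11) contributes its full rectangle (perimeter 78.00 mm); Taking the first minus the rest: starting from the 5×7.5 cube, the 16×19.5 cube at (9.5, 5) misses the remaining region (no effect); the 12×27 cube at (-1.5, 11) misses the remaining region (no effect) — boundary = 25.00 mm. Overall, the cross-section is a single solid region. Total boundary length (outer) = 25.00 mm.

25.00 mm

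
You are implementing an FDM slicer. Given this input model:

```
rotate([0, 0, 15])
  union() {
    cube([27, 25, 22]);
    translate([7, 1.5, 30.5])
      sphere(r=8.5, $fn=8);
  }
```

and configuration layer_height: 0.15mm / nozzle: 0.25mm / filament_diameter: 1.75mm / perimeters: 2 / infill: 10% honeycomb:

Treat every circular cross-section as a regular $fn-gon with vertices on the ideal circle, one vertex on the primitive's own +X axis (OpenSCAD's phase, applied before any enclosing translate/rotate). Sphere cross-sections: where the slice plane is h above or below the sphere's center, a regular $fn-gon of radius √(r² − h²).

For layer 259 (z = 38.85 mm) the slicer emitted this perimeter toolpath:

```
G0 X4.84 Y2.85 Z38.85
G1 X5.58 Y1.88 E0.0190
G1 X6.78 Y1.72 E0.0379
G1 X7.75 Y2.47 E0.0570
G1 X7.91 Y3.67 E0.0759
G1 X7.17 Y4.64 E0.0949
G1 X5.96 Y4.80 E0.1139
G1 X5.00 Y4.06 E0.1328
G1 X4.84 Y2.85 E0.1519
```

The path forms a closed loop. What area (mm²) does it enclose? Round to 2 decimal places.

7.16 mm²

Apply the shoelace formula to the sequence of (X, Y) vertices; enclosed area = 7.16 mm².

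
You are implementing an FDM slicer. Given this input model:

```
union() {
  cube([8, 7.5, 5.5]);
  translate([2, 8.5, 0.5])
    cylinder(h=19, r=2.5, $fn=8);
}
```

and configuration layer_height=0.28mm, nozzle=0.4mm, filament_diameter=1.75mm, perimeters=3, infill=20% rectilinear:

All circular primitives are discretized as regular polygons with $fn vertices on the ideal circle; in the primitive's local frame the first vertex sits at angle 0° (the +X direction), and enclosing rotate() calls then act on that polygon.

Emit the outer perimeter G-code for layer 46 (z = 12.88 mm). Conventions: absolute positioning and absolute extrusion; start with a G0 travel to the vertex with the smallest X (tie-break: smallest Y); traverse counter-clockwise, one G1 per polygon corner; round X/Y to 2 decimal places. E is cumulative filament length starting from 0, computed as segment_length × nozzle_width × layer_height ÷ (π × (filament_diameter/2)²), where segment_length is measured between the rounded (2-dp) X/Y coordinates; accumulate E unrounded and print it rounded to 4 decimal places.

G0 X-0.50 Y8.50 Z12.88
G1 X0.23 Y6.73 E0.0892
G1 X2.00 Y6.00 E0.1783
G1 X3.77 Y6.73 E0.2675
G1 X4.50 Y8.50 E0.3566
G1 X3.77 Y10.27 E0.4458
G1 X2.00 Y11.00 E0.5349
G1 X0.23 Y10.27 E0.6241
G1 X-0.50 Y8.50 E0.7132

At z = 12.88 mm: the cube does not reach this height (z outside [0, 5.5]); the r=2.5 cylinder at (2, 8.5) contributes a regular 8-gon of circumradius 2.5; Taking the union: only the r=2.5 cylinder at (2, 8.5) is present, so the union is just that shape — 1 connected region. The outline is a single polygon with 8 vertices. Extrusion per mm of travel: 0.4 × 0.28 / (π × 0.875²) = 0.046564. Accumulating E over each segment gives final E = 0.7132.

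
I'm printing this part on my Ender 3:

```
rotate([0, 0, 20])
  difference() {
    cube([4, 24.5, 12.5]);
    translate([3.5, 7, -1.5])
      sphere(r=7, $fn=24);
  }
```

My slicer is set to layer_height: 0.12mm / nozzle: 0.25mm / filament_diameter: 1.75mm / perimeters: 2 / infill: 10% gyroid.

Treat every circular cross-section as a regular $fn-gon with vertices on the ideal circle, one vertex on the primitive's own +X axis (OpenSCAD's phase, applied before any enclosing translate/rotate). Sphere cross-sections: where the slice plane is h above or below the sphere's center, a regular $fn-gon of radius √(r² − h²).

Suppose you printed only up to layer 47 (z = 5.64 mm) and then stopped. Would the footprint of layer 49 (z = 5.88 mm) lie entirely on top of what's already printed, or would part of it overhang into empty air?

Compare the two slices. At z = 5.64: the 4×24.5 cube contributes its full rectangle (area 98.00 mm²); the sphere at (3.5, 7) is not intersected at this z (|z−center|=7.140 > r=7); Taking the first minus the rest: none of the subtracted shapes is present at this height, so the 4×24.5 cube is unchanged — area = 98.00 mm²; (rotated 20° about Z; rotation is an isometry so areas/perimeters/island counts are preserved). At z = 5.88: the cube (footprint 4×24.5) is included at this height (area 98.00 mm²); the sphere at (3.5, 7) is not intersected at this z (|z−center|=7.380 > r=7); Taking the first minus the rest: none of the subtracted shapes is present at this height, so the 4×24.5 cube is unchanged — area = 98.00 mm²; (whole slice rotated 20° about Z — lengths, areas and connectivity unchanged). Checking containment: the cross-section at z = 5.88 is a subset of the cross-section at z = 5.64.

entirely on top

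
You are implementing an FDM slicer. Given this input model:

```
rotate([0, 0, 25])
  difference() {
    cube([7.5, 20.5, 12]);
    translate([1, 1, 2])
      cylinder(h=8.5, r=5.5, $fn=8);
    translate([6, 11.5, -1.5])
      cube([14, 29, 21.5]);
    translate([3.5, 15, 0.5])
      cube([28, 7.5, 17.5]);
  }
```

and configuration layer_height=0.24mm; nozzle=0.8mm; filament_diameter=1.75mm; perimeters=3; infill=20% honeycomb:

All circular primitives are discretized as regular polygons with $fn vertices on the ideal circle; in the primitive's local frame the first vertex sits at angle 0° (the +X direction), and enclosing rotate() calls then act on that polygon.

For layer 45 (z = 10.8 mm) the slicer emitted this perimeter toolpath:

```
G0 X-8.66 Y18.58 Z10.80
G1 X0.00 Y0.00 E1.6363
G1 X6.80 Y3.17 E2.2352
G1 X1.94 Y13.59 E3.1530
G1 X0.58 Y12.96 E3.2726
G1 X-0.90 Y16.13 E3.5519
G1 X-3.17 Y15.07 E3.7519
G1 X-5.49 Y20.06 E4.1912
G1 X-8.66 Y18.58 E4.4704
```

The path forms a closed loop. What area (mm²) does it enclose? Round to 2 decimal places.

Apply the shoelace formula to the sequence of (X, Y) vertices; enclosed area = 126.49 mm².

126.49 mm²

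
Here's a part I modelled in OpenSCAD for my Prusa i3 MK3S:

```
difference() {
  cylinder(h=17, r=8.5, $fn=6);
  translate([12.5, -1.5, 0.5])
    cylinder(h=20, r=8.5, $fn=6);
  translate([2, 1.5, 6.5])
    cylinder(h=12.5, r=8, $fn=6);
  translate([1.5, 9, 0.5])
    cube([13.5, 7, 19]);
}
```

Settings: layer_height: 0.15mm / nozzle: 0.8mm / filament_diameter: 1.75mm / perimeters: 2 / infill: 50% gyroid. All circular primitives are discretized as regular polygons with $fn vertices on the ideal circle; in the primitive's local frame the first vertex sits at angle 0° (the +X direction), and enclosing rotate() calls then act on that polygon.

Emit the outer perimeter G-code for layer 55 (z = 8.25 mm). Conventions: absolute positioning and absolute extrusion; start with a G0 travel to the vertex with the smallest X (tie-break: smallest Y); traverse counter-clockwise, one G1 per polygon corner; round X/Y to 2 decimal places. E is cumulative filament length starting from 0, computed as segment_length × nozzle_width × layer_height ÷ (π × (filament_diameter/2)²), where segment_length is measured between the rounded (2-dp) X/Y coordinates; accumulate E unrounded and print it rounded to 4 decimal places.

G0 X-8.50 Y0.00 Z8.25
G1 X-4.25 Y-7.36 E0.4240
G1 X4.25 Y-7.36 E0.8481
G1 X5.37 Y-5.43 E0.9594
G1 X-2.00 Y-5.43 E1.3271
G1 X-6.00 Y1.50 E1.7263
G1 X-2.62 Y7.36 E2.0638
G1 X-4.25 Y7.36 E2.1451
G1 X-8.50 Y0.00 E2.5691

At z = 8.25 mm: the cylinder: section is a regular 6-gon, circumradius r=8.5; the r=8.5 cylinder at (12.5, -1.5) gives a regular 6-gon of circumradius 8.5 (constant along its height); the cylinder at (2, 1.5): section is a regular 6-gon, circumradius r=8; the cube at (1.5, 9) (footprint 13.5×7) is included at this height; After the difference (first − rest): starting from the r=8.5 cylinder, the r=8.5 cylinder at (12.5, -1.5) partially overlaps it — only the 16.89 mm² overlap (of its 187.71 mm²) is removed, clipping the outline; the r=8 cylinder at (2, 1.5) partially overlaps it — only the 120.64 mm² overlap (of its 166.28 mm²) is removed, clipping the outline; the 13.5×7 cube at (1.5, 9) misses the remaining region (no effect) — 1 connected region. The outline is a single polygon with 8 vertices. Extrusion per mm of travel: 0.8 × 0.15 / (π × 0.875²) = 0.049890. Accumulating E over each segment gives final E = 2.5691.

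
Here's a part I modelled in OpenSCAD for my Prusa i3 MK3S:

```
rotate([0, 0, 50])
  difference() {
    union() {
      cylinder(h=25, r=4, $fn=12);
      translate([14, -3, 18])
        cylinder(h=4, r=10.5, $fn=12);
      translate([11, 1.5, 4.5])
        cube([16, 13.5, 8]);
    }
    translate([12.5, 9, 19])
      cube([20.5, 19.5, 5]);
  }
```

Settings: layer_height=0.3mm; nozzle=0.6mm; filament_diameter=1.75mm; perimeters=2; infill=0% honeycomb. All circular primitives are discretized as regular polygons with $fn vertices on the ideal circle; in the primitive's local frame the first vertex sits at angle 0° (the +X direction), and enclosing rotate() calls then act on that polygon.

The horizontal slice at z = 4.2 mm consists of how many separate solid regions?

At z = 4.2 mm: the r=4 cylinder contributes a regular 12-gon of circumradius 4; the cylinder at (14, -3) is absent (z outside [18, 22]); the cube at (11, 1.5) does not reach this height (z outside [4.5, 12.5]); Taking the union: only the r=4 cylinder is present, so the union is just that shape — 1 connected region; the cube at (12.5, 9) is absent (z outside [19, 24]); Subtracting the remaining from the first: none of the subtracted shapes is present at this height, so that combined region is unchanged — 1 connected region; (whole slice rotated 50° about Z — lengths, areas and connectivity unchanged). The result has 1 disconnected region.

1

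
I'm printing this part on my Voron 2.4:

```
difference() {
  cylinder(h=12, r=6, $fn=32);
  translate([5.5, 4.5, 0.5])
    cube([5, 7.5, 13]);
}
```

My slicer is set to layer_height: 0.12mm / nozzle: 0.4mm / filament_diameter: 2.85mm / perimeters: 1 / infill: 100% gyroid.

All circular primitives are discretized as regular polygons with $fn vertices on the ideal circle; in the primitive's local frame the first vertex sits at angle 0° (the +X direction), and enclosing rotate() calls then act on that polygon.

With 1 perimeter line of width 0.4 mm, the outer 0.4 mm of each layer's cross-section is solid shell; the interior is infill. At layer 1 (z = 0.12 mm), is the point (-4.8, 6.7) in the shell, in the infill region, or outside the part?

outside

At z = 0.12 mm: the r=6 cylinder gives a regular 32-gon of circumradius 6 (constant along its height); the cube at (5.5, 4.5) is not intersected at this z (z outside [0.5, 13.5]); After the difference (first − rest): none of the subtracted shapes is present at this height, so the r=6 cylinder is unchanged — 1 connected region. Overall, the cross-section is a single solid region. The nearest boundary edge runs (-3.33, 4.99)→(-4.24, 4.24); distance from the point to it = 2.25 mm. The point is not inside any of the regions above, so it lies outside the cross-section (2.25 mm from the nearest boundary).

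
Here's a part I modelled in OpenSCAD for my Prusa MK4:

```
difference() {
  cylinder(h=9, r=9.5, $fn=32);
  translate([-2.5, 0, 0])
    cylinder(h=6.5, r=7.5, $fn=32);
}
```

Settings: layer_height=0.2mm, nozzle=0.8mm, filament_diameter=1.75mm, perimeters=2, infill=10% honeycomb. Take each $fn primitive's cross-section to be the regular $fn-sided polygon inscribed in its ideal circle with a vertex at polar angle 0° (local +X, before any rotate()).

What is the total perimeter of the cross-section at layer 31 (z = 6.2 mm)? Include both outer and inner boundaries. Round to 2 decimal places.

85.04 mm

At z = 6.2 mm: the r=9.5 cylinder contributes a regular 32-gon of circumradius 9.5 (perimeter = 2·32·9.500·sin(180°/32) = 59.59 mm); the r=7.5 cylinder at (-2.5, 0) contributes a regular 32-gon of circumradius 7.5 (perimeter = 2·32·7.500·sin(180°/32) = 47.05 mm); Subtracting the remaining from the first: starting from the r=9.5 cylinder, the r=7.5 cylinder at (-2.5, 0) partially overlaps it — only the 171.93 mm² overlap (of its 175.58 mm²) is removed, clipping the outline — boundary = 85.04 mm. Overall, the cross-section is a single solid region. Total boundary length (outer) = 85.04 mm.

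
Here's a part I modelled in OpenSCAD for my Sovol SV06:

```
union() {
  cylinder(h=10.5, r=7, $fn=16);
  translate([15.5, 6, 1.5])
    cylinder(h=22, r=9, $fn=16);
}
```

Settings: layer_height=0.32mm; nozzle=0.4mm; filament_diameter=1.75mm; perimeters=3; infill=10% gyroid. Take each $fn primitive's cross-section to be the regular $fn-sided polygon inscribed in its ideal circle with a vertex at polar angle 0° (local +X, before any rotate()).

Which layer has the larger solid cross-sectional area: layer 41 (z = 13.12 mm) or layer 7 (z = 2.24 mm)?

layer 7 (z = 2.24 mm)

Layer 41 (z = 13.12): the cylinder is not intersected at this z (z outside [0, 10.5]); the r=9 cylinder at (15.5, 6) gives a regular 16-gon of circumradius 9 (constant along its height) (area = (16/2)·9.000²·sin(360°/16) = 247.98 mm²); Combining (union): only the r=9 cylinder at (15.5, 6) is present, so the union is just that shape — area = 247.98 mm². So its area = 247.98 mm². Layer 7 (z = 2.24): the r=7 cylinder contributes a regular 16-gon of circumradius 7 (area = (16/2)·7.000²·sin(360°/16) = 150.01 mm²); the cylinder at (15.5, 6): section is a regular 16-gon, circumradius r=9 (area = (16/2)·9.000²·sin(360°/16) = 247.98 mm²); Taking the union: the 2 present regions are separate (no shared area or edge), so areas and boundary lengths simply add and each stays a separate island — area = 397.99 mm². So its area = 397.99 mm². Layer 7 is larger (397.99 vs 247.98 mm²).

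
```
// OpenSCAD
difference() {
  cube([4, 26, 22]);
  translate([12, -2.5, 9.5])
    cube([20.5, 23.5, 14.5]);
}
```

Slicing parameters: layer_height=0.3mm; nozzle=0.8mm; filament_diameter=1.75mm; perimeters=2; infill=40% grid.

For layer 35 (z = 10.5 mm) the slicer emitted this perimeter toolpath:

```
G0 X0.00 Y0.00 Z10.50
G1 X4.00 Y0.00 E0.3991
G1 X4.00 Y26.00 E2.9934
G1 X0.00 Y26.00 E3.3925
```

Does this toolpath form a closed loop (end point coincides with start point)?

no

Start point (G0): (0.00, 0.00). End point (last G1): the path does not return to the start — open.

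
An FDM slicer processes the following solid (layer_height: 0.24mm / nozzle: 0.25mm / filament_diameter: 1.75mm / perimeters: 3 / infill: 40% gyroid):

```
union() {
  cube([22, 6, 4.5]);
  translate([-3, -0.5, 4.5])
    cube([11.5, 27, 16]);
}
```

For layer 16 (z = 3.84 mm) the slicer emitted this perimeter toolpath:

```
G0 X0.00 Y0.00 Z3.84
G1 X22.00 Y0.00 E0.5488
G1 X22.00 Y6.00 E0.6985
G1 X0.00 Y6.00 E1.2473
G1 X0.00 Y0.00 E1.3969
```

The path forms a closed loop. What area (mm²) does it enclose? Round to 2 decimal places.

Apply the shoelace formula to the sequence of (X, Y) vertices; enclosed area = 132.00 mm².

132.00 mm²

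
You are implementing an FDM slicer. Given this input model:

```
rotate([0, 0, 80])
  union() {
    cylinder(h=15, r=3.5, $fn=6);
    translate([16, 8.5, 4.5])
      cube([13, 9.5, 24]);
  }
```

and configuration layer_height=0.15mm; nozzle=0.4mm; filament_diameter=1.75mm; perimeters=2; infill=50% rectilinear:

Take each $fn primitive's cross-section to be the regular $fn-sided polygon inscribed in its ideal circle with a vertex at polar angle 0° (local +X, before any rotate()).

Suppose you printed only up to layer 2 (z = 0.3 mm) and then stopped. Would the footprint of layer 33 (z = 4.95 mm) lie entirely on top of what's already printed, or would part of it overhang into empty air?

Compare the two slices. At z = 0.3: the r=3.5 cylinder contributes a regular 6-gon of circumradius 3.5 (area = (6/2)·3.500²·sin(360°/6) = 31.83 mm²); the cube at (16, 8.5) is absent (z outside [4.5, 28.5]); Combining (union): only the r=3.5 cylinder is present, so the union is just that shape — area = 31.83 mm²; (whole slice rotated 80° about Z — lengths, areas and connectivity unchanged). At z = 4.95: the r=3.5 cylinder contributes a regular 6-gon of circumradius 3.5 (area = (6/2)·3.500²·sin(360°/6) = 31.83 mm²); the 13×9.5 cube at (16, 8.5) contributes its full rectangle (area 123.50 mm²); Merging all regions: the 2 present regions are separate (no shared area or edge), so areas and boundary lengths simply add and each stays a separate island — area = 155.33 mm²; (whole slice rotated 80° about Z — lengths, areas and connectivity unchanged). Checking containment: at z = 4.95 the cross-section extends beyond the z = 0.3 cross-section by about 123.50 mm².

part overhangs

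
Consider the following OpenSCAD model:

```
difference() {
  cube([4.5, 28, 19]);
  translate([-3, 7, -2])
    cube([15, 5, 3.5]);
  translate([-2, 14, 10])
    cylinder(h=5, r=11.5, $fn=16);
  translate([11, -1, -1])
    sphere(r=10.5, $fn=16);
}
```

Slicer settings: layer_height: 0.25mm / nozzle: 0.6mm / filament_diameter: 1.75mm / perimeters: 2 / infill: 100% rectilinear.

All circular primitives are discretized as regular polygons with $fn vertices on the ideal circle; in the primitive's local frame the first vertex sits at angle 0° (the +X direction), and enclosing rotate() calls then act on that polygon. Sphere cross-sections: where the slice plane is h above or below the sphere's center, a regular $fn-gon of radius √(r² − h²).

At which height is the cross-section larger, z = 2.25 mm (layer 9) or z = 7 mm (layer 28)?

Layer 9 (z = 2.25): the 4.5×28 cube contributes its full rectangle (area 126.00 mm²); the cube at (-3, 7) is absent (z outside [-2, 1.5]); the cylinder at (-2, 14) does not reach this height (z outside [10, 15]); the r=10.5 sphere at (11, -1) contributes a regular 16-gon of circumradius √(10.5²−3.25²) = 9.984 (area = (16/2)·9.984²·sin(360°/16) = 305.19 mm²); Taking the first minus the rest: starting from the 4.5×28 cube (126.00 mm²), the r=10.5 sphere at (11, -1) partially overlaps it — only the 13.90 mm² overlap (of its 305.19 mm²) is removed, clipping the outline — area = 112.10 mm². So its area = 112.10 mm². Layer 28 (z = 7): the cube (footprint 4.5×28) is included at this height (area 126.00 mm²); the cube at (-3, 7) does not reach this height (z outside [-2, 1.5]); the cylinder at (-2, 14) is absent (z outside [10, 15]); the r=10.5 sphere at (11, -1) contributes a regular 16-gon of circumradius √(10.5²−8²) = 6.801 (area = (16/2)·6.801²·sin(360°/16) = 141.59 mm²); Taking the first minus the rest: starting from the 4.5×28 cube (126.00 mm²), the r=10.5 sphere at (11, -1) partially overlaps it — only the 0.03 mm² overlap (of its 141.59 mm²) is removed, clipping the outline — area = 125.97 mm². So its area = 125.97 mm². Layer 28 is larger (125.97 vs 112.10 mm²).

layer 28 (z = 7 mm)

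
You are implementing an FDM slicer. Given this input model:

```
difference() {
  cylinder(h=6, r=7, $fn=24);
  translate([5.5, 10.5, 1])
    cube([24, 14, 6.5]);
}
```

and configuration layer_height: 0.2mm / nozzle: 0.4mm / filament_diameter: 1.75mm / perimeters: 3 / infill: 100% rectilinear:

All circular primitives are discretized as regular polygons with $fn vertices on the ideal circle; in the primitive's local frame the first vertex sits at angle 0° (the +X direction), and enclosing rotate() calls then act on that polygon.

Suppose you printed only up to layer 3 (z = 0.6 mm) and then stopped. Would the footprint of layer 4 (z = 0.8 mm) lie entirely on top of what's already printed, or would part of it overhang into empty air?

Compare the two slices. At z = 0.6: the r=7 cylinder contributes a regular 24-gon of circumradius 7 (area = (24/2)·7.000²·sin(360°/24) = 152.19 mm²); the cube at (5.5, 10.5) is absent (z outside [1, 7.5]); Subtracting the remaining from the first: none of the subtracted shapes is present at this height, so the r=7 cylinder is unchanged — area = 152.19 mm². At z = 0.8: the cylinder: section is a regular 24-gon, circumradius r=7 (area = (24/2)·7.000²·sin(360°/24) = 152.19 mm²); the cube at (5.5, 10.5) is not intersected at this z (z outside [1, 7.5]); After the difference (first − rest): none of the subtracted shapes is present at this height, so the r=7 cylinder is unchanged — area = 152.19 mm². Checking containment: the cross-section at z = 0.8 is a subset of the cross-section at z = 0.6.

entirely on top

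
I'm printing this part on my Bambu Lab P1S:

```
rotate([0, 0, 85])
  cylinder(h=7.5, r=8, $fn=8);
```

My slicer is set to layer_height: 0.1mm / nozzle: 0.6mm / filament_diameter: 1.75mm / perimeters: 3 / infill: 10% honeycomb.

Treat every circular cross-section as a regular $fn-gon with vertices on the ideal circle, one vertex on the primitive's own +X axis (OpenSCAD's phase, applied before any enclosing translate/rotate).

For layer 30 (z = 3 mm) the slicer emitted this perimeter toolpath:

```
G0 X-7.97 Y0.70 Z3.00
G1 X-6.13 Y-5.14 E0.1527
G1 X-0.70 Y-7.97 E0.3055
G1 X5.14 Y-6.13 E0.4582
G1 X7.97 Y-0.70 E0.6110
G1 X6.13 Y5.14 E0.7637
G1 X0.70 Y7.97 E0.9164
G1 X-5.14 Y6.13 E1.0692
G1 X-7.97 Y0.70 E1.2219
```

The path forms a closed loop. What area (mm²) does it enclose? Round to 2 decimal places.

Apply the shoelace formula to the sequence of (X, Y) vertices; enclosed area = 181.03 mm².

181.03 mm²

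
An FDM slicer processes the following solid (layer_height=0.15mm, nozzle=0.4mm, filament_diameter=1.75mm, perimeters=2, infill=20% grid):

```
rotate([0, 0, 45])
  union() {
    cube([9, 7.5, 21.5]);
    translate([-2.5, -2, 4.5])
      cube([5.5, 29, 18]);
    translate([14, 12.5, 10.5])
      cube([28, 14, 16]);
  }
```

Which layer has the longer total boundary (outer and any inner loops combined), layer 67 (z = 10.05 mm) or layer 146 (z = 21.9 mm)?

layer 146 (z = 21.9 mm)

Layer 67 (z = 10.05): the 9×7.5 cube contributes its full rectangle (perimeter 33.00 mm); the cube at (-2.5, -2) (footprint 5.5×29) is included at this height (perimeter 69.00 mm); the cube at (14, 12.5) is absent (z outside [10.5, 26.5]); Taking the union: the regions partially overlap (shared area 22.50 mm²), so the edge portions inside another operand are dropped and the merged outline is re-measured after clipping — boundary = 81.00 mm; (rotated 45° about Z; rotation is an isometry so areas/perimeters/island counts are preserved). So its perimeter = 81.00 mm. Layer 146 (z = 21.9): the cube is absent (z outside [0, 21.5]); the 5.5×29 cube at (-2.5, -2) contributes its full rectangle (perimeter 69.00 mm); the cube at (14, 12.5) is present — its section is the full 28×14 rectangle (perimeter 84.00 mm); Combining (union): the 2 present regions are separate (no shared area or edge), so areas and boundary lengths simply add and each stays a separate island — boundary = 153.00 mm; (whole slice rotated 45° about Z — lengths, areas and connectivity unchanged). So its perimeter = 153.00 mm. Layer 146 is larger (153.00 vs 81.00 mm).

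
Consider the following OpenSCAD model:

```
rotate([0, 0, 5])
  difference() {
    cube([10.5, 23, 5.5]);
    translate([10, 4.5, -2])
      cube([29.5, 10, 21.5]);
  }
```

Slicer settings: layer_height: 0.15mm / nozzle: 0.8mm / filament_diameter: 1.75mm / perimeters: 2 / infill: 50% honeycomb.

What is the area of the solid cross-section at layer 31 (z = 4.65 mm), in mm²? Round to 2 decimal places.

At z = 4.65 mm: the 10.5×23 cube contributes its full rectangle (area 241.50 mm²); the cube at (10, 4.5) is present — its section is the full 29.5×10 rectangle (area 295.00 mm²); After the difference (first − rest): starting from the 10.5×23 cube (241.50 mm²), the 29.5×10 cube at (10, 4.5) partially overlaps it — only the 5.00 mm² overlap (of its 295.00 mm²) is removed, clipping the outline — area = 236.50 mm²; (whole slice rotated 5° about Z — lengths, areas and connectivity unchanged). Overall, the cross-section is a single solid region. Net area = 236.50 mm².

236.50 mm²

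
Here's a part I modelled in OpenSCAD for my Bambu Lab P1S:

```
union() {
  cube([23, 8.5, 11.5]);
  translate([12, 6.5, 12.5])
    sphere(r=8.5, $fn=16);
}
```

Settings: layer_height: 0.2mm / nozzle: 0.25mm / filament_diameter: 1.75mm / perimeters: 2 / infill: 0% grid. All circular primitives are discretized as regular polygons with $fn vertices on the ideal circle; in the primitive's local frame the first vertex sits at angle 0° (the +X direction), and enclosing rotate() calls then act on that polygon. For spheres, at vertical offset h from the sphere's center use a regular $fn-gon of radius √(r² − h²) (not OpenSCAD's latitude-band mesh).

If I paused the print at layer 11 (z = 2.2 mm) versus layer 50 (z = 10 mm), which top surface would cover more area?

Layer 11 (z = 2.2): the cube (footprint 23×8.5) is included at this height (area 195.50 mm²); the sphere at (12, 6.5) is absent (|z−center|=10.300 > r=8.5); Combining (union): only the 23×8.5 cube is present, so the union is just that shape — area = 195.50 mm². So its area = 195.50 mm². Layer 50 (z = 10): the 23×8.5 cube contributes its full rectangle (area 195.50 mm²); the sphere at (12, 6.5): section is a regular 16-gon, circumradius = √(r²−h²) = √(8.5²−2.5²) = 8.124 (area = (16/2)·8.124²·sin(360°/16) = 202.06 mm²); Taking the union: the regions partially overlap — summed areas 397.56 mm² minus the doubly-counted overlap 123.04 mm² gives 274.52 mm² — area = 274.52 mm². So its area = 274.52 mm². Layer 50 is larger (274.52 vs 195.50 mm²).

layer 50 (z = 10 mm)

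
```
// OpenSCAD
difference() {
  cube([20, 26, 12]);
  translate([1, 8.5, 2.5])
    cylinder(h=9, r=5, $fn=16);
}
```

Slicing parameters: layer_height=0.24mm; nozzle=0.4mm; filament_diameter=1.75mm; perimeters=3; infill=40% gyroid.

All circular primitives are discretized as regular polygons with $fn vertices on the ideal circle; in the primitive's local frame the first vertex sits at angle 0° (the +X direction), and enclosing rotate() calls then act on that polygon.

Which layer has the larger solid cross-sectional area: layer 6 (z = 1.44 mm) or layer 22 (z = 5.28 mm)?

layer 6 (z = 1.44 mm)

Layer 6 (z = 1.44): the cube (footprint 20×26) is included at this height (area 520.00 mm²); the cylinder at (1, 8.5) does not reach this height (z outside [2.5, 11.5]); Subtracting the remaining from the first: none of the subtracted shapes is present at this height, so the 20×26 cube is unchanged — area = 520.00 mm². So its area = 520.00 mm². Layer 22 (z = 5.28): the cube is present — its section is the full 20×26 rectangle (area 520.00 mm²); the r=5 cylinder at (1, 8.5) gives a regular 16-gon of circumradius 5 (constant along its height) (area = (16/2)·5.000²·sin(360°/16) = 76.54 mm²); Taking the first minus the rest: starting from the 20×26 cube (520.00 mm²), the r=5 cylinder at (1, 8.5) partially overlaps it — only the 48.07 mm² overlap (of its 76.54 mm²) is removed, clipping the outline — area = 471.93 mm². So its area = 471.93 mm². Layer 6 is larger (520.00 vs 471.93 mm²).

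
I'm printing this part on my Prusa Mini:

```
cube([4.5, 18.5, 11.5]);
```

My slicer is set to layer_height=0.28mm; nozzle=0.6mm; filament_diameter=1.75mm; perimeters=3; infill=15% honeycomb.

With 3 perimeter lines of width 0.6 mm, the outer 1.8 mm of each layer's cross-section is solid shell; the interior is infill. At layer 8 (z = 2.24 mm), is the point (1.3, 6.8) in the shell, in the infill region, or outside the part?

shell

At z = 2.24 mm: the 4.5×18.5 cube contributes its full rectangle. Overall, the cross-section is a single solid region. The nearest boundary edge runs (0.00, 18.50)→(0.00, 0.00); distance from the point to it = 1.30 mm. The point is inside the cross-section, 1.30 mm from the nearest boundary — within the 1.8 mm shell band (3 × 0.6).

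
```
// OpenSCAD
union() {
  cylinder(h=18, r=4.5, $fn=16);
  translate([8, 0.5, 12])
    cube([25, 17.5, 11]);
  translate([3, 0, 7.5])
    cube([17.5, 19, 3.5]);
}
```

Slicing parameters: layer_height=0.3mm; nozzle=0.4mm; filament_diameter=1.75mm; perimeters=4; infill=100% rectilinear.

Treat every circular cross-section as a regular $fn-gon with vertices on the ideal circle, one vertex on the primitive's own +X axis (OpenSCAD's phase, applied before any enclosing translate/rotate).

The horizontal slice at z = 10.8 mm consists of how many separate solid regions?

1

At z = 10.8 mm: the r=4.5 cylinder contributes a regular 16-gon of circumradius 4.5; the cube at (8, 0.5) is absent (z outside [12, 23]); the 17.5×19 cube at (3, 0) contributes its full rectangle; Combining (union): the regions partially overlap (shared area 3.28 mm²), so overlapping operands fuse into one piece — 1 connected region. The result has 1 disconnected region.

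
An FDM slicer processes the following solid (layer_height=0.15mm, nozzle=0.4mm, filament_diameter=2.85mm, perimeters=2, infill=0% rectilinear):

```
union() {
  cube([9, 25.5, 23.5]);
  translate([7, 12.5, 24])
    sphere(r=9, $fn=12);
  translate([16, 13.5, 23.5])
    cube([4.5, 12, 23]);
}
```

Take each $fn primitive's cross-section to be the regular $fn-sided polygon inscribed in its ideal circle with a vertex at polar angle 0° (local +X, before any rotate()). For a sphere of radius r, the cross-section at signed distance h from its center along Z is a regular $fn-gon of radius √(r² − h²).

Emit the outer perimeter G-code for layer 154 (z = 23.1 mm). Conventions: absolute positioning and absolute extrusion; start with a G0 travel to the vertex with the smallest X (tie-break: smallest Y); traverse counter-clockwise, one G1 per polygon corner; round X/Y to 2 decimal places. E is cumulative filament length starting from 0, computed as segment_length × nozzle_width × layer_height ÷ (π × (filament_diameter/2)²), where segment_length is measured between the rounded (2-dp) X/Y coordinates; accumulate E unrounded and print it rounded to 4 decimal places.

At z = 23.1 mm: the cube is present — its section is the full 9×25.5 rectangle; the r=9 sphere at (7, 12.5) contributes a regular 12-gon of circumradius √(9²−0.9²) = 8.955; the cube at (16, 13.5) does not reach this height (z outside [23.5, 46.5]); Merging all regions: the regions partially overlap (shared area 142.33 mm²), so overlapping operands fuse into one piece — 1 connected region. The outline is a single polygon with 16 vertices. Extrusion per mm of travel: 0.4 × 0.15 / (π × 1.425²) = 0.009405. Accumulating E over each segment gives final E = 0.7222.

G0 X-1.95 Y12.50 Z23.10
G1 X-0.76 Y8.02 E0.0436
G1 X0.00 Y7.27 E0.0536
G1 X0.00 Y0.00 E0.1220
G1 X9.00 Y0.00 E0.2067
G1 X9.00 Y4.08 E0.2450
G1 X11.48 Y4.74 E0.2692
G1 X14.76 Y8.02 E0.3128
G1 X15.95 Y12.50 E0.3564
G1 X14.76 Y16.98 E0.4000
G1 X11.48 Y20.26 E0.4436
G1 X9.00 Y20.92 E0.4678
G1 X9.00 Y25.50 E0.5108
G1 X0.00 Y25.50 E0.5955
G1 X0.00 Y17.73 E0.6686
G1 X-0.76 Y16.98 E0.6786
G1 X-1.95 Y12.50 E0.7222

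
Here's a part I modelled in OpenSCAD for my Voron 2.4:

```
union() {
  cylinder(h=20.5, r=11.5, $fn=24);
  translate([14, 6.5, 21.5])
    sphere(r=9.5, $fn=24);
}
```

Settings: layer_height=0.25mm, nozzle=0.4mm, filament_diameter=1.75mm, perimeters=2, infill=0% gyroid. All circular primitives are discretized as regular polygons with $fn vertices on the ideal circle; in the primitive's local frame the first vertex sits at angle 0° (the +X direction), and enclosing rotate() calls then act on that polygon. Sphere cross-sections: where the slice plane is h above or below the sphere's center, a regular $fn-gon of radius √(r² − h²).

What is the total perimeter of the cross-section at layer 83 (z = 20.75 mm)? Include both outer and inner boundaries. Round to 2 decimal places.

At z = 20.75 mm: the cylinder is not intersected at this z (z outside [0, 20.5]); the r=9.5 sphere at (14, 6.5) slices to a regular 24-gon of circumradius 9.470 (√(r²−h²) with h=0.75 from center) (perimeter = 2·24·9.470·sin(180°/24) = 59.33 mm); Taking the union: only the r=9.5 sphere at (14, 6.5) is present, so the union is just that shape — boundary = 59.33 mm. Overall, the cross-section is a single solid region. Total boundary length (outer) = 59.33 mm.

59.33 mm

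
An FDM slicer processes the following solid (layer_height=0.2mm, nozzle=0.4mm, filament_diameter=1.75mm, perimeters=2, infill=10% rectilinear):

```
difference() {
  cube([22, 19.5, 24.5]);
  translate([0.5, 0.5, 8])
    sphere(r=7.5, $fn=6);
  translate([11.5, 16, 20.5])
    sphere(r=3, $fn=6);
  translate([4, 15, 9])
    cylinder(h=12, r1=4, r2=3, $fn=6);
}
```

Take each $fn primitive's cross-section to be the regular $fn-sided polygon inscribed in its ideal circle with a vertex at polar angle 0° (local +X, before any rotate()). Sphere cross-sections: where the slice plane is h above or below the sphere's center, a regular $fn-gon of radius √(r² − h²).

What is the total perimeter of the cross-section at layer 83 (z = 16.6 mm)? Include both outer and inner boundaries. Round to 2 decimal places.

103.20 mm

At z = 16.6 mm: the cube is present — its section is the full 22×19.5 rectangle (perimeter 83.00 mm); the sphere at (0.5, 0.5) is not intersected at this z (|z−center|=8.600 > r=7.5); the sphere at (11.5, 16) is absent (|z−center|=3.900 > r=3); the cone at (4, 15) (r1=4→r2=3) has section circumradius 3.367 here — a regular 6-gon (perimeter = 2·6·3.367·sin(180°/6) = 20.20 mm); Subtracting the remaining from the first: starting from the 22×19.5 cube, the cone at (4, 15) lies wholly inside it (removes its full 29.45 mm² and its 20.20 mm outline becomes a hole wall) — boundary (outer + 1 inner loop) = 103.20 mm. Overall, the cross-section is one region with 1 hole. Total boundary length (outer + inner) = 103.20 mm.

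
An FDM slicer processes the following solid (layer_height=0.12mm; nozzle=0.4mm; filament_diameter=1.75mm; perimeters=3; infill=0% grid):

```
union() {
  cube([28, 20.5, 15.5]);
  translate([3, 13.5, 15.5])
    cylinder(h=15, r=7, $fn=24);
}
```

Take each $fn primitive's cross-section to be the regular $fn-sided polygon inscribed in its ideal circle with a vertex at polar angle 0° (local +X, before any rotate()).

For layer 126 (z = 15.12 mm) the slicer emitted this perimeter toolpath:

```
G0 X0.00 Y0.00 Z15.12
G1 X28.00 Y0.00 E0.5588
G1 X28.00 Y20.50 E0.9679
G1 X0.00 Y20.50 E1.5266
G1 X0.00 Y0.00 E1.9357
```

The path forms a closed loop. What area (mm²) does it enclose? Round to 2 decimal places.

574.00 mm²

Apply the shoelace formula to the sequence of (X, Y) vertices; enclosed area = 574.00 mm².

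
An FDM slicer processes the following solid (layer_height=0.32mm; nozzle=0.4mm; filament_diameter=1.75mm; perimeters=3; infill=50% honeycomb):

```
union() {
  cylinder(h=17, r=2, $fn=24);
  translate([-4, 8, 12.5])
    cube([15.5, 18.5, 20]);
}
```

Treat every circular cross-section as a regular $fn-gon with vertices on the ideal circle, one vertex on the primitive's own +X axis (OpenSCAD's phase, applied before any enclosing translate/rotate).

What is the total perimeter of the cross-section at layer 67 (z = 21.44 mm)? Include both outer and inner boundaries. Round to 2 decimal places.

68.00 mm

At z = 21.44 mm: the cylinder is not intersected at this z (z outside [0, 17]); the cube at (-4, 8) (footprint 15.5×18.5) is included at this height (perimeter 68.00 mm); Combining (union): only the 15.5×18.5 cube at (-4, 8) is present, so the union is just that shape — boundary = 68.00 mm. Overall, the cross-section is a single solid region. Total boundary length (outer) = 68.00 mm.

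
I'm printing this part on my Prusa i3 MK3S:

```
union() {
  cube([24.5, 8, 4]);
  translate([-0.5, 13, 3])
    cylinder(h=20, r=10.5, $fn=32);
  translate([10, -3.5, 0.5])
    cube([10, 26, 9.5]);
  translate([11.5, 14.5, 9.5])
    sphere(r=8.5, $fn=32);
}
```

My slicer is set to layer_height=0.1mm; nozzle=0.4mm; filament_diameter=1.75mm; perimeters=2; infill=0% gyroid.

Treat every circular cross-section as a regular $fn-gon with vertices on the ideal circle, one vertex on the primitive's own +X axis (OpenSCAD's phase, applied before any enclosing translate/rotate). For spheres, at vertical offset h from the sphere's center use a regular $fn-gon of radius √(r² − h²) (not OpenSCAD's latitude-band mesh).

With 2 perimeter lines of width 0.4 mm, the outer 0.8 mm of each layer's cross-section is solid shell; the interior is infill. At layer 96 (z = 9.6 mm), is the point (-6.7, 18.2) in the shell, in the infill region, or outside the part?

At z = 9.6 mm: the cube is not intersected at this z (z outside [0, 4]); the cylinder at (-0.5, 13): section is a regular 32-gon, circumradius r=10.5; the cube at (10, -3.5) is present — its section is the full 10×26 rectangle; the r=8.5 sphere at (11.5, 14.5) slices to a regular 32-gon of circumradius 8.499 (√(r²−h²) with h=0.1 from center); Merging all regions: the regions partially overlap (shared area 205.21 mm²), so overlapping operands fuse into one piece — 1 connected region. Overall, the cross-section is a single solid region. The nearest boundary edge runs (-9.23, 18.83)→(-7.92, 20.42); distance from the point to it = 2.36 mm. The point is inside the cross-section and 2.36 mm from the nearest boundary — more than the 0.8 mm shell width (2 × 0.4), so it's in the infill interior.

infill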